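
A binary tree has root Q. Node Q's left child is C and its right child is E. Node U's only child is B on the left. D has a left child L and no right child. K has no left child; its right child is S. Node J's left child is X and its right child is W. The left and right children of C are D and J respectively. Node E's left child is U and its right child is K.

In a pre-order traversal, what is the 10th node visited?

Pre-order visits the node, then its left subtree, then its right subtree.
Visit Q.
At Q: go left to C.
  Visit C.
  At C: go left to D.
    Visit D.
    At D: go left to L.
      L is a leaf — visit L.
    At D: no right child.
  At C: go right to J.
    Visit J.
    At J: go left to X.
      X is a leaf — visit X.
    At J: go right to W.
      W is a leaf — visit W.
At Q: go right to E.
  Visit E.
  At E: go left to U.
    Visit U.
    At U: go left to B.
      B is a leaf — visit B.
    At U: no right child.
  At E: go right to K.
    Visit K.
    At K: no left child.
    At K: go right to S.
      S is a leaf — visit S.
Full pre-order sequence: Q, C, D, L, J, X, W, E, U, B, K, S.

B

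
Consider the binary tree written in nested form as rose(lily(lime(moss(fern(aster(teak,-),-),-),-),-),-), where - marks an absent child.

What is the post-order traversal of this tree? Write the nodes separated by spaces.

teak aster fern moss lime lily rose

Post-order visits the left subtree, then the right subtree, then the node.
At rose: go left to lily.
  At lily: go left to lime.
    At lime: go left to moss.
      At moss: go left to fern.
        At fern: go left to aster.
          At aster: go left to teak.
            teak is a leaf — visit teak.
          At aster: no right child.
          Visit aster.
        At fern: no right child.
        Visit fern.
      At moss: no right child.
      Visit moss.
    At lime: no right child.
    Visit lime.
  At lily: no right child.
  Visit lily.
At rose: no right child.
Visit rose.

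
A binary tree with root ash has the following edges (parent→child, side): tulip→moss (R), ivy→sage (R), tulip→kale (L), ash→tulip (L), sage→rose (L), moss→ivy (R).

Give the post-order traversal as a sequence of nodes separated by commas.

kale, rose, sage, ivy, moss, tulip, ash

Post-order visits the left subtree, then the right subtree, then the node.
At ash: go left to tulip.
  At tulip: go left to kale.
    kale is a leaf — visit kale.
  At tulip: go right to moss.
    At moss: no left child.
    At moss: go right to ivy.
      At ivy: no left child.
      At ivy: go right to sage.
        At sage: go left to rose.
          rose is a leaf — visit rose.
        At sage: no right child.
        Visit sage.
      Visit ivy.
    Visit moss.
  Visit tulip.
At ash: no right child.
Visit ash.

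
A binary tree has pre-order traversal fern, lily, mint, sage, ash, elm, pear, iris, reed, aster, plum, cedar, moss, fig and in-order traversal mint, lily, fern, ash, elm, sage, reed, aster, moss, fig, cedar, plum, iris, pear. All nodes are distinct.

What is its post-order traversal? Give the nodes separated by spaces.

mint lily elm ash fig moss cedar plum aster reed iris pear sage fern

The first element of pre-order is the root; it splits in-order into left and right subtrees.
Root fern: left subtree has 2 nodes {mint, lily}, right has 11 {ash, elm, sage, reed, aster, moss, fig, cedar, plum, iris, pear}.
  Root lily: left subtree has 1 node {mint}, right has 0 { }.
  Root sage: left subtree has 2 nodes {ash, elm}, right has 8 {reed, aster, moss, fig, cedar, plum, iris, pear}.
    Root ash: left subtree has 0 nodes { }, right has 1 {elm}.
    Root pear: left subtree has 7 nodes {reed, aster, moss, fig, cedar, plum, iris}, right has 0 { }.
      Root iris: left subtree has 6 nodes {reed, aster, moss, fig, cedar, plum}, right has 0 { }.
        Root reed: left subtree has 0 nodes { }, right has 5 {aster, moss, fig, cedar, plum}.
          Root aster: left subtree has 0 nodes { }, right has 4 {moss, fig, cedar, plum}.
            Root plum: left subtree has 3 nodes {moss, fig, cedar}, right has 0 { }.
              Root cedar: left subtree has 2 nodes {moss, fig}, right has 0 { }.
                Root moss: left subtree has 0 nodes { }, right has 1 {fig}.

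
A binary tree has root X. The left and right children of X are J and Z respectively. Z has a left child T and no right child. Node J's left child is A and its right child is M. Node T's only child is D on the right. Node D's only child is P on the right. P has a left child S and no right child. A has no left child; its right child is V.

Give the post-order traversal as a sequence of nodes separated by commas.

V, A, M, J, S, P, D, T, Z, X

Post-order visits the left subtree, then the right subtree, then the node.
At X: go left to J.
  At J: go left to A.
    At A: no left child.
    At A: go right to V.
      V is a leaf — visit V.
    Visit A.
  At J: go right to M.
    M is a leaf — visit M.
  Visit J.
At X: go right to Z.
  At Z: go left to T.
    At T: no left child.
    At T: go right to D.
      At D: no left child.
      At D: go right to P.
        At P: go left to S.
          S is a leaf — visit S.
        At P: no right child.
        Visit P.
      Visit D.
    Visit T.
  At Z: no right child.
  Visit Z.
Visit X.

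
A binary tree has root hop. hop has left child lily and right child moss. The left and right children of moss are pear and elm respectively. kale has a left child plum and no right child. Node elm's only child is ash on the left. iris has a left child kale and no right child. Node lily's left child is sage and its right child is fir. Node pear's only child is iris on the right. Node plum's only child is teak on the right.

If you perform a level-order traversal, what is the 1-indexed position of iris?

Level-order visits nodes level by level from the root, left to right within each level.
Level 0: hop
Level 1: lily, moss
Level 2: sage, fir, pear, elm
Level 3: iris, ash
Level 4: kale
Level 5: plum
Level 6: teak
Full level-order sequence: hop, lily, moss, sage, fir, pear, elm, iris, ash, kale, plum, teak.

8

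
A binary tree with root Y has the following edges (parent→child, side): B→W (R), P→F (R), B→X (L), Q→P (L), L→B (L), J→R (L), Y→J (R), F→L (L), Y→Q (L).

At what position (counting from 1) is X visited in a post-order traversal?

1

Post-order visits the left subtree, then the right subtree, then the node.
At Y: go left to Q.
  At Q: go left to P.
    At P: no left child.
    At P: go right to F.
      At F: go left to L.
        At L: go left to B.
          At B: go left to X.
            X is a leaf — visit X.
          At B: go right to W.
            W is a leaf — visit W.
          Visit B.
        At L: no right child.
        Visit L.
      At F: no right child.
      Visit F.
    Visit P.
  At Q: no right child.
  Visit Q.
At Y: go right to J.
  At J: go left to R.
    R is a leaf — visit R.
  At J: no right child.
  Visit J.
Visit Y.
Full post-order sequence: X, W, B, L, F, P, Q, R, J, Y.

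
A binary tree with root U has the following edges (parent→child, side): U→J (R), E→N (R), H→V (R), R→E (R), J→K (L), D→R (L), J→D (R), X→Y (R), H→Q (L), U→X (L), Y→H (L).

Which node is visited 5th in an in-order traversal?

In-order visits the left subtree, then the node, then the right subtree.
At U: go left to X.
  At X: no left child.
  Visit X.
  At X: go right to Y.
    At Y: go left to H.
      At H: go left to Q.
        Q is a leaf — visit Q.
      Visit H.
      At H: go right to V.
        V is a leaf — visit V.
    Visit Y.
    At Y: no right child.
Visit U.
At U: go right to J.
  At J: go left to K.
    K is a leaf — visit K.
  Visit J.
  At J: go right to D.
    At D: go left to R.
      At R: no left child.
      Visit R.
      At R: go right to E.
        At E: no left child.
        Visit E.
        At E: go right to N.
          N is a leaf — visit N.
    Visit D.
    At D: no right child.
Full in-order sequence: X, Q, H, V, Y, U, K, J, R, E, N, D.

Y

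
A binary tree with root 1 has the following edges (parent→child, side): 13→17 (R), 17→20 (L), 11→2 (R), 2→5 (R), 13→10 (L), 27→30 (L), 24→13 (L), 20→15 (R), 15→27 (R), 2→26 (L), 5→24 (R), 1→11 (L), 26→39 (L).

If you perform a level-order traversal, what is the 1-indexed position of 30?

Level-order visits nodes level by level from the root, left to right within each level.
Level 0: 1
Level 1: 11
Level 2: 2
Level 3: 26, 5
Level 4: 39, 24
Level 5: 13
Level 6: 10, 17
Level 7: 20
Level 8: 15
Level 9: 27
Level 10: 30
Full level-order sequence: 1, 11, 2, 26, 5, 39, 24, 13, 10, 17, 20, 15, 27, 30.

14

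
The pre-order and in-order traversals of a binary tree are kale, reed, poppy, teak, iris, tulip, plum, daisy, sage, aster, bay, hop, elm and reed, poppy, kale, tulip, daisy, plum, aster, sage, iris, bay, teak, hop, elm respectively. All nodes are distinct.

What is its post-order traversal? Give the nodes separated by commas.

poppy, reed, daisy, aster, sage, plum, tulip, bay, iris, elm, hop, teak, kale

The first element of pre-order is the root; it splits in-order into left and right subtrees.
Root kale: left subtree has 2 nodes {reed, poppy}, right has 10 {tulip, daisy, plum, aster, sage, iris, bay, teak, hop, elm}.
  Root reed: left subtree has 0 nodes { }, right has 1 {poppy}.
  Root teak: left subtree has 7 nodes {tulip, daisy, plum, aster, sage, iris, bay}, right has 2 {hop, elm}.
    Root iris: left subtree has 5 nodes {tulip, daisy, plum, aster, sage}, right has 1 {bay}.
      Root tulip: left subtree has 0 nodes { }, right has 4 {daisy, plum, aster, sage}.
        Root plum: left subtree has 1 node {daisy}, right has 2 {aster, sage}.
          Root sage: left subtree has 1 node {aster}, right has 0 { }.
    Root hop: left subtree has 0 nodes { }, right has 1 {elm}.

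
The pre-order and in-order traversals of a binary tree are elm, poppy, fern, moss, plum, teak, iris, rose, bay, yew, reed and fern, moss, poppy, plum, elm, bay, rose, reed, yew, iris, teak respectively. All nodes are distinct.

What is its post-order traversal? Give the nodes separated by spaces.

The first element of pre-order is the root; it splits in-order into left and right subtrees.
Root elm: left subtree has 4 nodes {fern, moss, poppy, plum}, right has 6 {bay, rose, reed, yew, iris, teak}.
  Root poppy: left subtree has 2 nodes {fern, moss}, right has 1 {plum}.
    Root fern: left subtree has 0 nodes { }, right has 1 {moss}.
  Root teak: left subtree has 5 nodes {bay, rose, reed, yew, iris}, right has 0 { }.
    Root iris: left subtree has 4 nodes {bay, rose, reed, yew}, right has 0 { }.
      Root rose: left subtree has 1 node {bay}, right has 2 {reed, yew}.
        Root yew: left subtree has 1 node {reed}, right has 0 { }.

moss fern plum poppy bay reed yew rose iris teak elm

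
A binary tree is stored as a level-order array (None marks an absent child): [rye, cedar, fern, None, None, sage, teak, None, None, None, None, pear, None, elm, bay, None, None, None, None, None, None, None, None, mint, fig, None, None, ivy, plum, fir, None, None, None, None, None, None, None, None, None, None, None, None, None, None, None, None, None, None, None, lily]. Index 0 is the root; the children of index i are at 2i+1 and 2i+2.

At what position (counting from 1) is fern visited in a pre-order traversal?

3

Pre-order visits the node, then its left subtree, then its right subtree.
Visit rye.
At rye: go left to cedar.
  cedar is a leaf — visit cedar.
At rye: go right to fern.
  Visit fern.
  At fern: go left to sage.
    Visit sage.
    At sage: go left to pear.
      Visit pear.
      At pear: go left to mint.
        mint is a leaf — visit mint.
      At pear: go right to fig.
        Visit fig.
        At fig: go left to lily.
          lily is a leaf — visit lily.
        At fig: no right child.
    At sage: no right child.
  At fern: go right to teak.
    Visit teak.
    At teak: go left to elm.
      Visit elm.
      At elm: go left to ivy.
        ivy is a leaf — visit ivy.
      At elm: go right to plum.
        plum is a leaf — visit plum.
    At teak: go right to bay.
      Visit bay.
      At bay: go left to fir.
        fir is a leaf — visit fir.
      At bay: no right child.
Full pre-order sequence: rye, cedar, fern, sage, pear, mint, fig, lily, teak, elm, ivy, plum, bay, fir.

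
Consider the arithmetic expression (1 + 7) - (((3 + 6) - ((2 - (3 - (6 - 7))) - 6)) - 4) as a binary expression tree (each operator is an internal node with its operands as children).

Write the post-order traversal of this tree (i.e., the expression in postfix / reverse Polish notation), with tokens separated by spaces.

1 7 + 3 6 + 2 3 6 7 - - - 6 - - 4 - -

Post-order on an expression tree gives postfix notation: for each operator, emit left operand, right operand, then the operator.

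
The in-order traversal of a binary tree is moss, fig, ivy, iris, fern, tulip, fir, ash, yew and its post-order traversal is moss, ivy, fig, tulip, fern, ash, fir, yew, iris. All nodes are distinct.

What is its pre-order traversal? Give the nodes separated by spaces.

The last element of post-order is the root; it splits in-order into left and right subtrees.
Root iris: left subtree has 3 nodes {moss, fig, ivy}, right has 5 {fern, tulip, fir, ash, yew}.
  Root fig: left subtree has 1 node {moss}, right has 1 {ivy}.
  Root yew: left subtree has 4 nodes {fern, tulip, fir, ash}, right has 0 { }.
    Root fir: left subtree has 2 nodes {fern, tulip}, right has 1 {ash}.
      Root fern: left subtree has 0 nodes { }, right has 1 {tulip}.

iris fig moss ivy yew fir fern tulip ash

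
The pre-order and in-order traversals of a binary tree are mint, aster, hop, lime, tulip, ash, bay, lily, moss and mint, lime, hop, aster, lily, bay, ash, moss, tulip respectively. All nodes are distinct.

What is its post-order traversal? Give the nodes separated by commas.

The first element of pre-order is the root; it splits in-order into left and right subtrees.
Root mint: left subtree has 0 nodes { }, right has 8 {lime, hop, aster, lily, bay, ash, moss, tulip}.
  Root aster: left subtree has 2 nodes {lime, hop}, right has 5 {lily, bay, ash, moss, tulip}.
    Root hop: left subtree has 1 node {lime}, right has 0 { }.
    Root tulip: left subtree has 4 nodes {lily, bay, ash, moss}, right has 0 { }.
      Root ash: left subtree has 2 nodes {lily, bay}, right has 1 {moss}.
        Root bay: left subtree has 1 node {lily}, right has 0 { }.

lime, hop, lily, bay, moss, ash, tulip, aster, mint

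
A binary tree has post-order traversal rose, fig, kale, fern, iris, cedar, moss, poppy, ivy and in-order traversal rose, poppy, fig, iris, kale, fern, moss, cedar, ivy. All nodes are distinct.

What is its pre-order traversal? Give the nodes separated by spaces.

The last element of post-order is the root; it splits in-order into left and right subtrees.
Root ivy: left subtree has 8 nodes {rose, poppy, fig, iris, kale, fern, moss, cedar}, right has 0 { }.
  Root poppy: left subtree has 1 node {rose}, right has 6 {fig, iris, kale, fern, moss, cedar}.
    Root moss: left subtree has 4 nodes {fig, iris, kale, fern}, right has 1 {cedar}.
      Root iris: left subtree has 1 node {fig}, right has 2 {kale, fern}.
        Root fern: left subtree has 1 node {kale}, right has 0 { }.

ivy poppy rose moss iris fig fern kale cedar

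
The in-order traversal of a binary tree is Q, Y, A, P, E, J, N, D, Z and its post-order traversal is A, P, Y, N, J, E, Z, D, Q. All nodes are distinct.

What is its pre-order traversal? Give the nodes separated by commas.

The last element of post-order is the root; it splits in-order into left and right subtrees.
Root Q: left subtree has 0 nodes { }, right has 8 {Y, A, P, E, J, N, D, Z}.
  Root D: left subtree has 6 nodes {Y, A, P, E, J, N}, right has 1 {Z}.
    Root E: left subtree has 3 nodes {Y, A, P}, right has 2 {J, N}.
      Root Y: left subtree has 0 nodes { }, right has 2 {A, P}.
        Root P: left subtree has 1 node {A}, right has 0 { }.
      Root J: left subtree has 0 nodes { }, right has 1 {N}.

Q, D, E, Y, P, A, J, N, Z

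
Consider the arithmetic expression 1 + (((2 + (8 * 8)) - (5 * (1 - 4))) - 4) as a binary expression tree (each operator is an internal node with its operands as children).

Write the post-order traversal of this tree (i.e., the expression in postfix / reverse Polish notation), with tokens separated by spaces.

1 2 8 8 * + 5 1 4 - * - 4 - +

Post-order on an expression tree gives postfix notation: for each operator, emit left operand, right operand, then the operator.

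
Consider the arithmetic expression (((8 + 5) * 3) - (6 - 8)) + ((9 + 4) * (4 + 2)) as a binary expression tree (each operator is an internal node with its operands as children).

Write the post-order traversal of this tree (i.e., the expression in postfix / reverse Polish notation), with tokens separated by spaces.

Post-order on an expression tree gives postfix notation: for each operator, emit left operand, right operand, then the operator.

8 5 + 3 * 6 8 - - 9 4 + 4 2 + * +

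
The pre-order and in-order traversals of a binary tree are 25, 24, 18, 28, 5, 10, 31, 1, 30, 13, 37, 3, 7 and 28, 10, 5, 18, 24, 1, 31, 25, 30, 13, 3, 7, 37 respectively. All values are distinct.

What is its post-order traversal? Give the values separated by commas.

10, 5, 28, 18, 1, 31, 24, 7, 3, 37, 13, 30, 25

The first element of pre-order is the root; it splits in-order into left and right subtrees.
Root 25: left subtree has 7 nodes {28, 10, 5, 18, 24, 1, 31}, right has 5 {30, 13, 3, 7, 37}.
  Root 24: left subtree has 4 nodes {28, 10, 5, 18}, right has 2 {1, 31}.
    Root 18: left subtree has 3 nodes {28, 10, 5}, right has 0 { }.
      Root 28: left subtree has 0 nodes { }, right has 2 {10, 5}.
        Root 5: left subtree has 1 node {10}, right has 0 { }.
    Root 31: left subtree has 1 node {1}, right has 0 { }.
  Root 30: left subtree has 0 nodes { }, right has 4 {13, 3, 7, 37}.
    Root 13: left subtree has 0 nodes { }, right has 3 {3, 7, 37}.
      Root 37: left subtree has 2 nodes {3, 7}, right has 0 { }.
        Root 3: left subtree has 0 nodes { }, right has 1 {7}.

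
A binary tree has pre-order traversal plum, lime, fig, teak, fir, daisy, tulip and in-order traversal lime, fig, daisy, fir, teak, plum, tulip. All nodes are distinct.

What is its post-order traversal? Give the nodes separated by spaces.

daisy fir teak fig lime tulip plum

The first element of pre-order is the root; it splits in-order into left and right subtrees.
Root plum: left subtree has 5 nodes {lime, fig, daisy, fir, teak}, right has 1 {tulip}.
  Root lime: left subtree has 0 nodes { }, right has 4 {fig, daisy, fir, teak}.
    Root fig: left subtree has 0 nodes { }, right has 3 {daisy, fir, teak}.
      Root teak: left subtree has 2 nodes {daisy, fir}, right has 0 { }.
        Root fir: left subtree has 1 node {daisy}, right has 0 { }.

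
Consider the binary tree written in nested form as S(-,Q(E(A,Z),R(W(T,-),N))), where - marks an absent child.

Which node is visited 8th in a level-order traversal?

Level-order visits nodes level by level from the root, left to right within each level.
Level 0: S
Level 1: Q
Level 2: E, R
Level 3: A, Z, W, N
Level 4: T
Full level-order sequence: S, Q, E, R, A, Z, W, N, T.

N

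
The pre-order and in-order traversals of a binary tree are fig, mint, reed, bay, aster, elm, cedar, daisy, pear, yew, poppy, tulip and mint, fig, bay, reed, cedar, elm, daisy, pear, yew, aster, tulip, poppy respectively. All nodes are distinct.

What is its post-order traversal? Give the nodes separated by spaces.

The first element of pre-order is the root; it splits in-order into left and right subtrees.
Root fig: left subtree has 1 node {mint}, right has 10 {bay, reed, cedar, elm, daisy, pear, yew, aster, tulip, poppy}.
  Root reed: left subtree has 1 node {bay}, right has 8 {cedar, elm, daisy, pear, yew, aster, tulip, poppy}.
    Root aster: left subtree has 5 nodes {cedar, elm, daisy, pear, yew}, right has 2 {tulip, poppy}.
      Root elm: left subtree has 1 node {cedar}, right has 3 {daisy, pear, yew}.
        Root daisy: left subtree has 0 nodes { }, right has 2 {pear, yew}.
          Root pear: left subtree has 0 nodes { }, right has 1 {yew}.
      Root poppy: left subtree has 1 node {tulip}, right has 0 { }.

mint bay cedar yew pear daisy elm tulip poppy aster reed fig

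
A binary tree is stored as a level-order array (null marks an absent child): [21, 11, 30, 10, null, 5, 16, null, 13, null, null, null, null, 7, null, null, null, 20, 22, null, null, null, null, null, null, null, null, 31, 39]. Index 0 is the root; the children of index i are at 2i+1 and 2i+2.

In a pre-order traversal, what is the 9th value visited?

Pre-order visits the node, then its left subtree, then its right subtree.
Visit 21.
At 21: go left to 11.
  Visit 11.
  At 11: go left to 10.
    Visit 10.
    At 10: no left child.
    At 10: go right to 13.
      Visit 13.
      At 13: go left to 20.
        20 is a leaf — visit 20.
      At 13: go right to 22.
        22 is a leaf — visit 22.
  At 11: no right child.
At 21: go right to 30.
  Visit 30.
  At 30: go left to 5.
    5 is a leaf — visit 5.
  At 30: go right to 16.
    Visit 16.
    At 16: go left to 7.
      Visit 7.
      At 7: go left to 31.
        31 is a leaf — visit 31.
      At 7: go right to 39.
        39 is a leaf — visit 39.
    At 16: no right child.
Full pre-order sequence: 21, 11, 10, 13, 20, 22, 30, 5, 16, 7, 31, 39.

16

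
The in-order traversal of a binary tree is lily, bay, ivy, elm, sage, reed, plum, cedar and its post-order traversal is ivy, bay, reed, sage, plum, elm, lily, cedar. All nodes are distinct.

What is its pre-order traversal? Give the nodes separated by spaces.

The last element of post-order is the root; it splits in-order into left and right subtrees.
Root cedar: left subtree has 7 nodes {lily, bay, ivy, elm, sage, reed, plum}, right has 0 { }.
  Root lily: left subtree has 0 nodes { }, right has 6 {bay, ivy, elm, sage, reed, plum}.
    Root elm: left subtree has 2 nodes {bay, ivy}, right has 3 {sage, reed, plum}.
      Root bay: left subtree has 0 nodes { }, right has 1 {ivy}.
      Root plum: left subtree has 2 nodes {sage, reed}, right has 0 { }.
        Root sage: left subtree has 0 nodes { }, right has 1 {reed}.

cedar lily elm bay ivy plum sage reed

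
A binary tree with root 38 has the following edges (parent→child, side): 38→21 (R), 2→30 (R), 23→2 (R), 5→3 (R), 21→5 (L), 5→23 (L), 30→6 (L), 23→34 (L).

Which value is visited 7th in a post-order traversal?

5

Post-order visits the left subtree, then the right subtree, then the node.
At 38: no left child.
At 38: go right to 21.
  At 21: go left to 5.
    At 5: go left to 23.
      At 23: go left to 34.
        34 is a leaf — visit 34.
      At 23: go right to 2.
        At 2: no left child.
        At 2: go right to 30.
          At 30: go left to 6.
            6 is a leaf — visit 6.
          At 30: no right child.
          Visit 30.
        Visit 2.
      Visit 23.
    At 5: go right to 3.
      3 is a leaf — visit 3.
    Visit 5.
  At 21: no right child.
  Visit 21.
Visit 38.
Full post-order sequence: 34, 6, 30, 2, 23, 3, 5, 21, 38.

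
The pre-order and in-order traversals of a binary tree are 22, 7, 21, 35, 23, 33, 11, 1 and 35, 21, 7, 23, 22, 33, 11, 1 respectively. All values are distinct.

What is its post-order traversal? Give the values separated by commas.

The first element of pre-order is the root; it splits in-order into left and right subtrees.
Root 22: left subtree has 4 nodes {35, 21, 7, 23}, right has 3 {33, 11, 1}.
  Root 7: left subtree has 2 nodes {35, 21}, right has 1 {23}.
    Root 21: left subtree has 1 node {35}, right has 0 { }.
  Root 33: left subtree has 0 nodes { }, right has 2 {11, 1}.
    Root 11: left subtree has 0 nodes { }, right has 1 {1}.

35, 21, 23, 7, 1, 11, 33, 22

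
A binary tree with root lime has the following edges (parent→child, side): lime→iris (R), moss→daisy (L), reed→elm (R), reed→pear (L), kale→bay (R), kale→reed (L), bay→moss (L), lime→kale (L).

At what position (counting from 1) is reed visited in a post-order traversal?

3

Post-order visits the left subtree, then the right subtree, then the node.
At lime: go left to kale.
  At kale: go left to reed.
    At reed: go left to pear.
      pear is a leaf — visit pear.
    At reed: go right to elm.
      elm is a leaf — visit elm.
    Visit reed.
  At kale: go right to bay.
    At bay: go left to moss.
      At moss: go left to daisy.
        daisy is a leaf — visit daisy.
      At moss: no right child.
      Visit moss.
    At bay: no right child.
    Visit bay.
  Visit kale.
At lime: go right to iris.
  iris is a leaf — visit iris.
Visit lime.
Full post-order sequence: pear, elm, reed, daisy, moss, bay, kale, iris, lime.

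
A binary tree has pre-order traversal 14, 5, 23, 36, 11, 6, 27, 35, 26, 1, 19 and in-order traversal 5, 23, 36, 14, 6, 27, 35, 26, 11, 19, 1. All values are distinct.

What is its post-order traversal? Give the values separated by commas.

36, 23, 5, 26, 35, 27, 6, 19, 1, 11, 14

The first element of pre-order is the root; it splits in-order into left and right subtrees.
Root 14: left subtree has 3 nodes {5, 23, 36}, right has 7 {6, 27, 35, 26, 11, 19, 1}.
  Root 5: left subtree has 0 nodes { }, right has 2 {23, 36}.
    Root 23: left subtree has 0 nodes { }, right has 1 {36}.
  Root 11: left subtree has 4 nodes {6, 27, 35, 26}, right has 2 {19, 1}.
    Root 6: left subtree has 0 nodes { }, right has 3 {27, 35, 26}.
      Root 27: left subtree has 0 nodes { }, right has 2 {35, 26}.
        Root 35: left subtree has 0 nodes { }, right has 1 {26}.
    Root 1: left subtree has 1 node {19}, right has 0 { }.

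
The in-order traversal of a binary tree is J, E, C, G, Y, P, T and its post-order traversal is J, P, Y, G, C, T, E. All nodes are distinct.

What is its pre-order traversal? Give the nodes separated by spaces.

The last element of post-order is the root; it splits in-order into left and right subtrees.
Root E: left subtree has 1 node {J}, right has 5 {C, G, Y, P, T}.
  Root T: left subtree has 4 nodes {C, G, Y, P}, right has 0 { }.
    Root C: left subtree has 0 nodes { }, right has 3 {G, Y, P}.
      Root G: left subtree has 0 nodes { }, right has 2 {Y, P}.
        Root Y: left subtree has 0 nodes { }, right has 1 {P}.

E J T C G Y P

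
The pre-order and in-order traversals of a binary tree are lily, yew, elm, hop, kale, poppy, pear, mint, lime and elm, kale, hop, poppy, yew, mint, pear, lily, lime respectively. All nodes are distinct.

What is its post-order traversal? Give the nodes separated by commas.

kale, poppy, hop, elm, mint, pear, yew, lime, lily

The first element of pre-order is the root; it splits in-order into left and right subtrees.
Root lily: left subtree has 7 nodes {elm, kale, hop, poppy, yew, mint, pear}, right has 1 {lime}.
  Root yew: left subtree has 4 nodes {elm, kale, hop, poppy}, right has 2 {mint, pear}.
    Root elm: left subtree has 0 nodes { }, right has 3 {kale, hop, poppy}.
      Root hop: left subtree has 1 node {kale}, right has 1 {poppy}.
    Root pear: left subtree has 1 node {mint}, right has 0 { }.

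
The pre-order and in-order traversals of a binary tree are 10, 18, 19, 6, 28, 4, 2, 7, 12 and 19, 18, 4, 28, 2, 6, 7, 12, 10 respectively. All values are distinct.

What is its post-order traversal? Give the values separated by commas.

The first element of pre-order is the root; it splits in-order into left and right subtrees.
Root 10: left subtree has 8 nodes {19, 18, 4, 28, 2, 6, 7, 12}, right has 0 { }.
  Root 18: left subtree has 1 node {19}, right has 6 {4, 28, 2, 6, 7, 12}.
    Root 6: left subtree has 3 nodes {4, 28, 2}, right has 2 {7, 12}.
      Root 28: left subtree has 1 node {4}, right has 1 {2}.
      Root 7: left subtree has 0 nodes { }, right has 1 {12}.

19, 4, 2, 28, 12, 7, 6, 18, 10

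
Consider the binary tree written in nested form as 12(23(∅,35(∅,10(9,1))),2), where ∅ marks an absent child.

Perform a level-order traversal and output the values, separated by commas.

Level-order visits nodes level by level from the root, left to right within each level.
Level 0: 12
Level 1: 23, 2
Level 2: 35
Level 3: 10
Level 4: 9, 1

12, 23, 2, 35, 10, 9, 1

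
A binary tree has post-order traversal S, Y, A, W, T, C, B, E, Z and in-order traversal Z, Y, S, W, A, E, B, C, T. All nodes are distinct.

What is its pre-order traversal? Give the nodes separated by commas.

Z, E, W, Y, S, A, B, C, T

The last element of post-order is the root; it splits in-order into left and right subtrees.
Root Z: left subtree has 0 nodes { }, right has 8 {Y, S, W, A, E, B, C, T}.
  Root E: left subtree has 4 nodes {Y, S, W, A}, right has 3 {B, C, T}.
    Root W: left subtree has 2 nodes {Y, S}, right has 1 {A}.
      Root Y: left subtree has 0 nodes { }, right has 1 {S}.
    Root B: left subtree has 0 nodes { }, right has 2 {C, T}.
      Root C: left subtree has 0 nodes { }, right has 1 {T}.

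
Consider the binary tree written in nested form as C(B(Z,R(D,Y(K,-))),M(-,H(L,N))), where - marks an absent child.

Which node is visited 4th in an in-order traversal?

R

In-order visits the left subtree, then the node, then the right subtree.
At C: go left to B.
  At B: go left to Z.
    Z is a leaf — visit Z.
  Visit B.
  At B: go right to R.
    At R: go left to D.
      D is a leaf — visit D.
    Visit R.
    At R: go right to Y.
      At Y: go left to K.
        K is a leaf — visit K.
      Visit Y.
      At Y: no right child.
Visit C.
At C: go right to M.
  At M: no left child.
  Visit M.
  At M: go right to H.
    At H: go left to L.
      L is a leaf — visit L.
    Visit H.
    At H: go right to N.
      N is a leaf — visit N.
Full in-order sequence: Z, B, D, R, K, Y, C, M, L, H, N.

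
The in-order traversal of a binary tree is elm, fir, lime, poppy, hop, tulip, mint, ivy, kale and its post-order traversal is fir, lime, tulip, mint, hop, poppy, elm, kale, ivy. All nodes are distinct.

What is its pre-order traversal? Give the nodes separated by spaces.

ivy elm poppy lime fir hop mint tulip kale

The last element of post-order is the root; it splits in-order into left and right subtrees.
Root ivy: left subtree has 7 nodes {elm, fir, lime, poppy, hop, tulip, mint}, right has 1 {kale}.
  Root elm: left subtree has 0 nodes { }, right has 6 {fir, lime, poppy, hop, tulip, mint}.
    Root poppy: left subtree has 2 nodes {fir, lime}, right has 3 {hop, tulip, mint}.
      Root lime: left subtree has 1 node {fir}, right has 0 { }.
      Root hop: left subtree has 0 nodes { }, right has 2 {tulip, mint}.
        Root mint: left subtree has 1 node {tulip}, right has 0 { }.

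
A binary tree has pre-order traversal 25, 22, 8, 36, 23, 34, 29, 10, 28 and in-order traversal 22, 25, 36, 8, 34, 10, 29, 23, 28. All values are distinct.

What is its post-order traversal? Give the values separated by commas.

The first element of pre-order is the root; it splits in-order into left and right subtrees.
Root 25: left subtree has 1 node {22}, right has 7 {36, 8, 34, 10, 29, 23, 28}.
  Root 8: left subtree has 1 node {36}, right has 5 {34, 10, 29, 23, 28}.
    Root 23: left subtree has 3 nodes {34, 10, 29}, right has 1 {28}.
      Root 34: left subtree has 0 nodes { }, right has 2 {10, 29}.
        Root 29: left subtree has 1 node {10}, right has 0 { }.

22, 36, 10, 29, 34, 28, 23, 8, 25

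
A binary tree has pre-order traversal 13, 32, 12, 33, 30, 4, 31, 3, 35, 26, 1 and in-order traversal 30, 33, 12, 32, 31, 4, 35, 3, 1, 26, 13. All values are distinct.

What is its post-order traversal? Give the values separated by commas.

The first element of pre-order is the root; it splits in-order into left and right subtrees.
Root 13: left subtree has 10 nodes {30, 33, 12, 32, 31, 4, 35, 3, 1, 26}, right has 0 { }.
  Root 32: left subtree has 3 nodes {30, 33, 12}, right has 6 {31, 4, 35, 3, 1, 26}.
    Root 12: left subtree has 2 nodes {30, 33}, right has 0 { }.
      Root 33: left subtree has 1 node {30}, right has 0 { }.
    Root 4: left subtree has 1 node {31}, right has 4 {35, 3, 1, 26}.
      Root 3: left subtree has 1 node {35}, right has 2 {1, 26}.
        Root 26: left subtree has 1 node {1}, right has 0 { }.

30, 33, 12, 31, 35, 1, 26, 3, 4, 32, 13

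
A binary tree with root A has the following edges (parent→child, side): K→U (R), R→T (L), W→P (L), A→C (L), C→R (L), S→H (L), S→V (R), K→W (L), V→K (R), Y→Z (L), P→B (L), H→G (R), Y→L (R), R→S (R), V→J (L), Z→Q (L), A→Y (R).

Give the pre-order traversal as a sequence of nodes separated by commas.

A, C, R, T, S, H, G, V, J, K, W, P, B, U, Y, Z, Q, L

Pre-order visits the node, then its left subtree, then its right subtree.
Visit A.
At A: go left to C.
  Visit C.
  At C: go left to R.
    Visit R.
    At R: go left to T.
      T is a leaf — visit T.
    At R: go right to S.
      Visit S.
      At S: go left to H.
        Visit H.
        At H: no left child.
        At H: go right to G.
          G is a leaf — visit G.
      At S: go right to V.
        Visit V.
        At V: go left to J.
          J is a leaf — visit J.
        At V: go right to K.
          Visit K.
          At K: go left to W.
            Visit W.
            At W: go left to P.
              Visit P.
              At P: go left to B.
                B is a leaf — visit B.
              At P: no right child.
            At W: no right child.
          At K: go right to U.
            U is a leaf — visit U.
  At C: no right child.
At A: go right to Y.
  Visit Y.
  At Y: go left to Z.
    Visit Z.
    At Z: go left to Q.
      Q is a leaf — visit Q.
    At Z: no right child.
  At Y: go right to L.
    L is a leaf — visit L.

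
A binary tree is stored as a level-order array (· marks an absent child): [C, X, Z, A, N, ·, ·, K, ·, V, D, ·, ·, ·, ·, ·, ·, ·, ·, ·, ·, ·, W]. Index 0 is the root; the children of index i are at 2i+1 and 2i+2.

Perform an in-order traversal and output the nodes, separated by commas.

In-order visits the left subtree, then the node, then the right subtree.
At C: go left to X.
  At X: go left to A.
    At A: go left to K.
      K is a leaf — visit K.
    Visit A.
    At A: no right child.
  Visit X.
  At X: go right to N.
    At N: go left to V.
      V is a leaf — visit V.
    Visit N.
    At N: go right to D.
      At D: no left child.
      Visit D.
      At D: go right to W.
        W is a leaf — visit W.
Visit C.
At C: go right to Z.
  Z is a leaf — visit Z.

K, A, X, V, N, D, W, C, Z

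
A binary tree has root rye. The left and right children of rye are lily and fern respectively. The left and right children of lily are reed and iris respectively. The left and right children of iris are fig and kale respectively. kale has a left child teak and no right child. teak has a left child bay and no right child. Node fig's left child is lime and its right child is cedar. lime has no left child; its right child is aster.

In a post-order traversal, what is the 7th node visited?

teak

Post-order visits the left subtree, then the right subtree, then the node.
At rye: go left to lily.
  At lily: go left to reed.
    reed is a leaf — visit reed.
  At lily: go right to iris.
    At iris: go left to fig.
      At fig: go left to lime.
        At lime: no left child.
        At lime: go right to aster.
          aster is a leaf — visit aster.
        Visit lime.
      At fig: go right to cedar.
        cedar is a leaf — visit cedar.
      Visit fig.
    At iris: go right to kale.
      At kale: go left to teak.
        At teak: go left to bay.
          bay is a leaf — visit bay.
        At teak: no right child.
        Visit teak.
      At kale: no right child.
      Visit kale.
    Visit iris.
  Visit lily.
At rye: go right to fern.
  fern is a leaf — visit fern.
Visit rye.
Full post-order sequence: reed, aster, lime, cedar, fig, bay, teak, kale, iris, lily, fern, rye.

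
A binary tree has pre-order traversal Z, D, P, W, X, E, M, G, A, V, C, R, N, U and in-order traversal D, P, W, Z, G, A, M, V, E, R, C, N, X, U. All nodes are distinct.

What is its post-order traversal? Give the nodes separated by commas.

W, P, D, A, G, V, M, R, N, C, E, U, X, Z

The first element of pre-order is the root; it splits in-order into left and right subtrees.
Root Z: left subtree has 3 nodes {D, P, W}, right has 10 {G, A, M, V, E, R, C, N, X, U}.
  Root D: left subtree has 0 nodes { }, right has 2 {P, W}.
    Root P: left subtree has 0 nodes { }, right has 1 {W}.
  Root X: left subtree has 8 nodes {G, A, M, V, E, R, C, N}, right has 1 {U}.
    Root E: left subtree has 4 nodes {G, A, M, V}, right has 3 {R, C, N}.
      Root M: left subtree has 2 nodes {G, A}, right has 1 {V}.
        Root G: left subtree has 0 nodes { }, right has 1 {A}.
      Root C: left subtree has 1 node {R}, right has 1 {N}.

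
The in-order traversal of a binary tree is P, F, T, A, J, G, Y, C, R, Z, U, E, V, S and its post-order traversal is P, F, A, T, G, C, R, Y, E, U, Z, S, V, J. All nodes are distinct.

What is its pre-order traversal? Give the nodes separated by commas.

The last element of post-order is the root; it splits in-order into left and right subtrees.
Root J: left subtree has 4 nodes {P, F, T, A}, right has 9 {G, Y, C, R, Z, U, E, V, S}.
  Root T: left subtree has 2 nodes {P, F}, right has 1 {A}.
    Root F: left subtree has 1 node {P}, right has 0 { }.
  Root V: left subtree has 7 nodes {G, Y, C, R, Z, U, E}, right has 1 {S}.
    Root Z: left subtree has 4 nodes {G, Y, C, R}, right has 2 {U, E}.
      Root Y: left subtree has 1 node {G}, right has 2 {C, R}.
        Root R: left subtree has 1 node {C}, right has 0 { }.
      Root U: left subtree has 0 nodes { }, right has 1 {E}.

J, T, F, P, A, V, Z, Y, G, R, C, U, E, S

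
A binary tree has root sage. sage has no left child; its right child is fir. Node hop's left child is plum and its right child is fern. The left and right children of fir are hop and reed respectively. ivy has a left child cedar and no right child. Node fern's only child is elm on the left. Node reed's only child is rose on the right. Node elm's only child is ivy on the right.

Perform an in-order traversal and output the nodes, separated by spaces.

sage plum hop elm cedar ivy fern fir reed rose

In-order visits the left subtree, then the node, then the right subtree.
At sage: no left child.
Visit sage.
At sage: go right to fir.
  At fir: go left to hop.
    At hop: go left to plum.
      plum is a leaf — visit plum.
    Visit hop.
    At hop: go right to fern.
      At fern: go left to elm.
        At elm: no left child.
        Visit elm.
        At elm: go right to ivy.
          At ivy: go left to cedar.
            cedar is a leaf — visit cedar.
          Visit ivy.
          At ivy: no right child.
      Visit fern.
      At fern: no right child.
  Visit fir.
  At fir: go right to reed.
    At reed: no left child.
    Visit reed.
    At reed: go right to rose.
      rose is a leaf — visit rose.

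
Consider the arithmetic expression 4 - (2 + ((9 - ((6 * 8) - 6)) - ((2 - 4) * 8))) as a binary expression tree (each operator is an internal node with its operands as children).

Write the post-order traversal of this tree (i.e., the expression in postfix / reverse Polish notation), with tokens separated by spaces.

Post-order on an expression tree gives postfix notation: for each operator, emit left operand, right operand, then the operator.

4 2 9 6 8 * 6 - - 2 4 - 8 * - + -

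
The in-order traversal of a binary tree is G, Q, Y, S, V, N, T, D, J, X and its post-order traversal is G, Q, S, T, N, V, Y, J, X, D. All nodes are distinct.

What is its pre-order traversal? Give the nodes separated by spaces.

D Y Q G V S N T X J

The last element of post-order is the root; it splits in-order into left and right subtrees.
Root D: left subtree has 7 nodes {G, Q, Y, S, V, N, T}, right has 2 {J, X}.
  Root Y: left subtree has 2 nodes {G, Q}, right has 4 {S, V, N, T}.
    Root Q: left subtree has 1 node {G}, right has 0 { }.
    Root V: left subtree has 1 node {S}, right has 2 {N, T}.
      Root N: left subtree has 0 nodes { }, right has 1 {T}.
  Root X: left subtree has 1 node {J}, right has 0 { }.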